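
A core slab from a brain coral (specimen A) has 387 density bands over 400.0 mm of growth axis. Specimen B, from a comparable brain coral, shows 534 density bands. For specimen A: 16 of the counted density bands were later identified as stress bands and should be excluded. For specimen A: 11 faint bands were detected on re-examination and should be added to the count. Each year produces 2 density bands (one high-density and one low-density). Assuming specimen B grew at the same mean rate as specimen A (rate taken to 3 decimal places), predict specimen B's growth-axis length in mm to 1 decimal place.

559.1 mm

Specimen A: true density band count = 387 − 16 + 11 = 382.
Specimen A: dividing by 2 density bands per year: 382 / 2 = 191 years.
A: Mean rate = 400.0 mm / 191 years ≈ 2.094 mm per year.
Specimen B: with 2 density bands per year, 534 / 2 = 267 years. Length of B = 2.094 × 267 = 559.1 mm.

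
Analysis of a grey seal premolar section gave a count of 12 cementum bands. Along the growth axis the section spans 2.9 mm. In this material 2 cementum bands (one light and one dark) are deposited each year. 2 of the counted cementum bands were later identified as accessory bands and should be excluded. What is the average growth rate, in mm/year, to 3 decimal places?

0.580 mm/year

After corrections the count is 12 − 2 = 10 cementum bands.
Dividing by 2 cementum bands per year: 10 / 2 = 5 years.
Mean rate = 2.9 mm / 5 years ≈ 0.580 mm/year.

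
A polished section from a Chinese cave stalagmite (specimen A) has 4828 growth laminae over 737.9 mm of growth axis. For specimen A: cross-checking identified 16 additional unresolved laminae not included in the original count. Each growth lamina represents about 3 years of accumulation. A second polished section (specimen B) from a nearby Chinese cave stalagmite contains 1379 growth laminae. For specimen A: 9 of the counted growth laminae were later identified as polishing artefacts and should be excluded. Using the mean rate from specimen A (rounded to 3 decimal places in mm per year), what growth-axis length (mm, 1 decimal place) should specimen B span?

Specimen A: true growth lamina count = 4828 − 9 + 16 = 4835.
Specimen A: multiplying by 3 years per growth lamina: 4835 × 3 = 14505 years.
A: 737.9 mm over 14505 years gives 737.9 / 14505 ≈ 0.051 mm/year.
Specimen B: at 3 years per growth lamina, 1379 × 3 = 4137 years. For B, 0.051 mm/year × 4137 years = 211.0 mm.

211.0 mm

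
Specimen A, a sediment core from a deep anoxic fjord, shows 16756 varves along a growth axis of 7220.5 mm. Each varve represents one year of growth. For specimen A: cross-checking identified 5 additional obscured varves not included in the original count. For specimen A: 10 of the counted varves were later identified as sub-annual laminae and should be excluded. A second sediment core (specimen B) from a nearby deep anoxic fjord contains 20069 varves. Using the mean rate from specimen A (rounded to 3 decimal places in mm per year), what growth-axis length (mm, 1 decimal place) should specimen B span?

8649.7 mm

Specimen A: true varve count = 16756 − 10 + 5 = 16751.
A: Mean rate = 7220.5 mm / 16751 years ≈ 0.431 mm per year.
Length of B = 0.431 × 20069 = 8649.7 mm.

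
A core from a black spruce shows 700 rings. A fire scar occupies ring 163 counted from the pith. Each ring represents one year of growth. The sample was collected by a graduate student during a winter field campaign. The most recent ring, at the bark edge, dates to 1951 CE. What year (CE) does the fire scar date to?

1414 CE

700 − 163 = 537 rings lie beyond the fire scar toward the bark edge.
1951 − 537 = 1414 CE.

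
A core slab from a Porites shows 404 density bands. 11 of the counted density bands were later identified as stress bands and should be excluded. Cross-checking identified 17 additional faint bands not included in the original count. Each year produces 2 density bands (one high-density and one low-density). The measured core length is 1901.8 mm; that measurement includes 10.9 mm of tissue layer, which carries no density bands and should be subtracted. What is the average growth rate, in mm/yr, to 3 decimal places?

After corrections the count is 404 − 11 + 17 = 410 density bands.
Dividing by 2 density bands per year: 410 / 2 = 205 years.
Net length = 1901.8 − 10.9 = 1890.9 mm.
Extension rate ≈ 1890.9 / 205 = 9.224 mm/yr.

9.224 mm/yr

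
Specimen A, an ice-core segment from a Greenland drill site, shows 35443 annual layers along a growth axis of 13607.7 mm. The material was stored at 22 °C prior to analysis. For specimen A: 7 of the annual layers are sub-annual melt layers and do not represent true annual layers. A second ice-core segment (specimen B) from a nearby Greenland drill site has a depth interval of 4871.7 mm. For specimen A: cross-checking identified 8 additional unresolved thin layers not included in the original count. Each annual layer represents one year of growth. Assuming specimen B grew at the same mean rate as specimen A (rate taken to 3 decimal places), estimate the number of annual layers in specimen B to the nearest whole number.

12687 annual layers

Specimen A: after corrections the count is 35443 − 7 + 8 = 35444 annual layers.
A: Extension rate ≈ 13607.7 / 35444 = 0.384 mm per year.
B spans 4871.7 / 0.384 = 12686.72 years ≈ 12687 annual layers.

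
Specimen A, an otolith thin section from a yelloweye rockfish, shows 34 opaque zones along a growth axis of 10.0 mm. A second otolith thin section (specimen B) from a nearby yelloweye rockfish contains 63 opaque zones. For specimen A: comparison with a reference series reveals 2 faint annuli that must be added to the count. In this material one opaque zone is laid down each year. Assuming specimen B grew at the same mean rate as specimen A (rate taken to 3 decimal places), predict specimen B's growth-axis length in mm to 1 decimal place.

17.5 mm

Specimen A: after corrections the count is 34 + 2 = 36 opaque zones.
A: 10.0 mm over 36 years gives 10.0 / 36 ≈ 0.278 mm/year.
For B, 0.278 mm/year × 63 years = 17.5 mm.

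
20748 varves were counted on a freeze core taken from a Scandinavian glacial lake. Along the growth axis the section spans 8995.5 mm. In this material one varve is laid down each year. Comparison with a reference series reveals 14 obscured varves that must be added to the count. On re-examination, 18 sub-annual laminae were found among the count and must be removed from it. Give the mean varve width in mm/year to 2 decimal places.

After corrections the count is 20748 − 18 + 14 = 20744 varves.
8995.5 mm over 20744 years gives 8995.5 / 20744 ≈ 0.43 mm/year.

0.43 mm/year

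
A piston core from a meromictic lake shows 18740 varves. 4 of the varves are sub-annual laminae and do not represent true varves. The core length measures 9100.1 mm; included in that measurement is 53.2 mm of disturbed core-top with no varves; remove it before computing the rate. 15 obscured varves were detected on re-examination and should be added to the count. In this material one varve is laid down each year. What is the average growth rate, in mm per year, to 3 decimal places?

0.482 mm per year

After corrections the count is 18740 − 4 + 15 = 18751 varves.
Net length = 9100.1 − 53.2 = 9046.9 mm.
9046.9 mm over 18751 years gives 9046.9 / 18751 ≈ 0.482 mm per year.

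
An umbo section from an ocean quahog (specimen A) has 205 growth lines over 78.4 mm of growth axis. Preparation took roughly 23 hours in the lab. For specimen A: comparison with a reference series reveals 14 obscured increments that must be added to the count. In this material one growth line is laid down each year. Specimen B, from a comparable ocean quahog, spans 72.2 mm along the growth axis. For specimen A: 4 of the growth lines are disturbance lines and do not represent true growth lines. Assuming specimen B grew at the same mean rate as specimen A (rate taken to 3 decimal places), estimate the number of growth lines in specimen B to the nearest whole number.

198 growth lines

Specimen A: after corrections the count is 205 − 4 + 14 = 215 growth lines.
A: 78.4 mm over 215 years gives 78.4 / 215 ≈ 0.365 mm/year.
Specimen B: 72.2 mm / 0.365 mm per year = 197.81 years ≈ 198 growth lines.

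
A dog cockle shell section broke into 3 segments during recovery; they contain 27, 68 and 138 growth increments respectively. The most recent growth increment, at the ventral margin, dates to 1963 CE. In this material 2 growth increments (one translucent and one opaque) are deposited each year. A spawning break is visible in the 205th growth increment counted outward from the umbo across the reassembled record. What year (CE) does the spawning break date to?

1949 CE

Total growth increments = 27 + 68 + 138 = 233.
Between growth increment 205 and the ventral margin there are 233 − 205 = 28 growth increments.
With 2 growth increments per year, 28 / 2 = 14 years.
Counting back 14 years from 1963 CE places the spawning break in 1963 − 14 = 1949 CE.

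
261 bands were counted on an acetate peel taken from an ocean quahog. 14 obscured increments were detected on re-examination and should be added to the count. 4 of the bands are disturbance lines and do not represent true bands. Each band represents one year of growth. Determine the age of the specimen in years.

271 years

Correcting the raw count gives 261 − 4 + 14 = 271 true bands.
With a one-to-one band periodicity this is 271 years.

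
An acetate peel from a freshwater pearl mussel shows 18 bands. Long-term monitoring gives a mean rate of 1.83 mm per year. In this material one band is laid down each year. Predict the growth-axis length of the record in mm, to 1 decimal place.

32.9 mm

18 years of growth are recorded.
Length ≈ 1.83 × 18 = 32.9 mm.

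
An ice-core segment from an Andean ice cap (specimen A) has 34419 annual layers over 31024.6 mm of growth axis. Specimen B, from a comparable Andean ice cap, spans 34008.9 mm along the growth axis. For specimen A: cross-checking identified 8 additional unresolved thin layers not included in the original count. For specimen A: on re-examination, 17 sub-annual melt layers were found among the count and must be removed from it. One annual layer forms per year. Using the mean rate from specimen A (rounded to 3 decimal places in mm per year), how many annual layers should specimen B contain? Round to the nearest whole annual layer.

Specimen A: correcting the raw count gives 34419 − 17 + 8 = 34410 true annual layers.
A: 31024.6 mm over 34410 years gives 31024.6 / 34410 ≈ 0.902 mm/year.
For B, 34008.9 / 0.902 = 37703.88 years ≈ 37704 annual layers.

37704 annual layers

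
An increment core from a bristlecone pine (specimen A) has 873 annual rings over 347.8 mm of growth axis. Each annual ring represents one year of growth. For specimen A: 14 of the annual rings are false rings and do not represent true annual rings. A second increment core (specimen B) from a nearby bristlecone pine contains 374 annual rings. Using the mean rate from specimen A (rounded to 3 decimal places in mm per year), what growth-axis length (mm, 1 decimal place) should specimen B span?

151.5 mm

Specimen A: adjusted count: 873 − 14 = 859 annual rings.
A: 347.8 mm over 859 years gives 347.8 / 859 ≈ 0.405 mm/yr.
For B, 0.405 mm/year × 374 years = 151.5 mm.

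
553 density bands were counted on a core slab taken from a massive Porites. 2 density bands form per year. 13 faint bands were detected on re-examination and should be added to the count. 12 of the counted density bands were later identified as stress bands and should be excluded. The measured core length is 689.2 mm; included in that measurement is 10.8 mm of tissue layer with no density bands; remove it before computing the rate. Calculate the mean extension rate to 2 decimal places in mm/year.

2.45 mm/year

After corrections the count is 553 − 12 + 13 = 554 density bands.
With 2 density bands per year, 554 / 2 = 277 years.
Removing the 10.8 mm offcut leaves 689.2 − 10.8 = 678.4 mm.
678.4 mm over 277 years gives 678.4 / 277 ≈ 2.45 mm/year.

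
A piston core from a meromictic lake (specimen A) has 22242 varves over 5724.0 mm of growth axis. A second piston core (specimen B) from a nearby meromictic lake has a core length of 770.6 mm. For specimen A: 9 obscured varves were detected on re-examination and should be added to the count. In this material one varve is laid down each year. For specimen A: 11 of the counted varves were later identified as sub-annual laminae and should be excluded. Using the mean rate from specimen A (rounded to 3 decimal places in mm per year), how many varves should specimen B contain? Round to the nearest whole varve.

Specimen A: after corrections the count is 22242 − 11 + 9 = 22240 varves.
A: Mean rate = 5724.0 mm / 22240 years ≈ 0.257 mm/year.
Specimen B: 770.6 mm / 0.257 mm per year = 2998.44 years ≈ 2998 varves.

2998 varves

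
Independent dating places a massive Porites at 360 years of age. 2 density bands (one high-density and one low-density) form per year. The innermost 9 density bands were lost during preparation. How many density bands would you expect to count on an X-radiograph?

With 2 density bands per year, 360 years would produce 360 × 2 = 720 density bands.
Subtracting the 9 density bands not captured gives 720 − 9 = 711 density bands in the record.

711 density bands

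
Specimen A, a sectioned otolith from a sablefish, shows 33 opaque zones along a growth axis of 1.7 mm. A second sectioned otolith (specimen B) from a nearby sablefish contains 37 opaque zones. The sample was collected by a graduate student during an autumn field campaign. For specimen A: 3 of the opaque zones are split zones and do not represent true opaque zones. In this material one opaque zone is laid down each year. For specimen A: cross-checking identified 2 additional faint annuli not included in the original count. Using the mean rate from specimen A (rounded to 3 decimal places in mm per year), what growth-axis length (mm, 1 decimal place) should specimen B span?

Specimen A: true opaque zone count = 33 − 3 + 2 = 32.
A: Extension rate ≈ 1.7 / 32 = 0.053 mm/yr.
B's length ≈ 0.053 × 37 = 2.0 mm.

2.0 mm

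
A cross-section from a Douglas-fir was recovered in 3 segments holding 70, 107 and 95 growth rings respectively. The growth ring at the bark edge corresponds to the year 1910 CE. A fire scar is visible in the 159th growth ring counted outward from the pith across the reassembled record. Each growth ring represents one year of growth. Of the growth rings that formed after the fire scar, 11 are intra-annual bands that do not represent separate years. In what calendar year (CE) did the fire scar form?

1808 CE

Total growth rings = 70 + 107 + 95 = 272.
Between growth ring 159 and the bark edge there are 272 − 159 = 113 growth rings.
Removing the 11 false growth rings leaves 113 − 11 = 102 true growth rings beyond the fire scar.
1910 − 102 = 1808 CE.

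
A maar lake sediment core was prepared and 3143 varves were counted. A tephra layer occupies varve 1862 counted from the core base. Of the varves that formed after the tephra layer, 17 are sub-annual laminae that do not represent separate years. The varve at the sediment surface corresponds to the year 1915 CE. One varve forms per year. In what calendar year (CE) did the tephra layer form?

651 CE

3143 − 1862 = 1281 varves lie beyond the tephra layer toward the sediment surface.
Excluding 17 false varves: 1281 − 17 = 1264.
Counting back 1264 years from 1915 CE places the tephra layer in 1915 − 1264 = 651 CE.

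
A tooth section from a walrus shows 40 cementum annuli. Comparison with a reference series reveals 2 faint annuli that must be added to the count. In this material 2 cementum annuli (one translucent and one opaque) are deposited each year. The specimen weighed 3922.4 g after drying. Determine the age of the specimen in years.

21 yr

True cementum annulus count = 40 + 2 = 42.
Dividing by 2 cementum annuli per year: 42 / 2 = 21 years.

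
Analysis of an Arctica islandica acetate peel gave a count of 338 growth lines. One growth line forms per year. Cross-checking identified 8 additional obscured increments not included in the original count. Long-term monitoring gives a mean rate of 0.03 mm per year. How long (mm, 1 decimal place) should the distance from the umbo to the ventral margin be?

After corrections the count is 338 + 8 = 346 growth lines.
Predicted length = 0.03 mm/year × 346 years = 10.4 mm.

10.4 mm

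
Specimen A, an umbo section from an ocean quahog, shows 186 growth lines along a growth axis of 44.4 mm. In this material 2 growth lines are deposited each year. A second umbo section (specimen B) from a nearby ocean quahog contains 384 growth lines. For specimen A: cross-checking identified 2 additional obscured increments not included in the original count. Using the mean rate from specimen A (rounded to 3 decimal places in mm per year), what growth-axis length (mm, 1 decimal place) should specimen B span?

90.6 mm

Specimen A: correcting the raw count gives 186 + 2 = 188 true growth lines.
Specimen A: dividing by 2 growth lines per year: 188 / 2 = 94 years.
A: Extension rate ≈ 44.4 / 94 = 0.472 mm/yr.
Specimen B: dividing by 2 growth lines per year: 384 / 2 = 192 years. B's length ≈ 0.472 × 192 = 90.6 mm.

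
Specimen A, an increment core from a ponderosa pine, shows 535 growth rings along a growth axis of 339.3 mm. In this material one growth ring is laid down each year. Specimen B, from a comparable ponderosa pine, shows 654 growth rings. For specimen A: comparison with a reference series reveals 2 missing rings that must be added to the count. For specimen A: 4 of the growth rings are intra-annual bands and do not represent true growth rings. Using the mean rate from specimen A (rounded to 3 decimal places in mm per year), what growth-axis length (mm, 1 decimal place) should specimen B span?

416.6 mm

Specimen A: adjusted count: 535 − 4 + 2 = 533 growth rings.
A: Mean rate = 339.3 mm / 533 years ≈ 0.637 mm/year.
Length of B = 0.637 × 654 = 416.6 mm.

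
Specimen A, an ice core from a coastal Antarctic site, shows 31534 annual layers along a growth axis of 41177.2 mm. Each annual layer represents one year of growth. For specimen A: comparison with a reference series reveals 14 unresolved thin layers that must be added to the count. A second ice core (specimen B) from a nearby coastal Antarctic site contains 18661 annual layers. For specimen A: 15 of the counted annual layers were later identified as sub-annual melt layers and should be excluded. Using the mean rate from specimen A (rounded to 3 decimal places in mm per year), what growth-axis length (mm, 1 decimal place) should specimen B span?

24371.3 mm

Specimen A: true annual layer count = 31534 − 15 + 14 = 31533.
A: Mean rate = 41177.2 mm / 31533 years ≈ 1.306 mm per year.
Length of B = 1.306 × 18661 = 24371.3 mm.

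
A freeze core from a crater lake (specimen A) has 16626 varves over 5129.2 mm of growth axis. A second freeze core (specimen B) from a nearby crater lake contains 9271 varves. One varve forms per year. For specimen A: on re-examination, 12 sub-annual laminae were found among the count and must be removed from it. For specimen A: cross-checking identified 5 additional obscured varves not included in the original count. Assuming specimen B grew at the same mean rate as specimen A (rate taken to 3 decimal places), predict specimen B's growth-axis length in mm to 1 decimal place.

2864.7 mm

Specimen A: true varve count = 16626 − 12 + 5 = 16619.
A: Extension rate ≈ 5129.2 / 16619 = 0.309 mm per year.
For B, 0.309 mm/year × 9271 years = 2864.7 mm.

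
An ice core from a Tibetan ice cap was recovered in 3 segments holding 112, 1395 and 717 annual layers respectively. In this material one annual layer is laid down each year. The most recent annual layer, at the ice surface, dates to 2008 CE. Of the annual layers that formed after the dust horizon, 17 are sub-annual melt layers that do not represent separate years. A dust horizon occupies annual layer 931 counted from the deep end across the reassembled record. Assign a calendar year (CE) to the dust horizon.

Total annual layers = 112 + 1395 + 717 = 2224.
2224 − 931 = 1293 annual layers lie beyond the dust horizon toward the ice surface.
Excluding 17 false annual layers: 1293 − 17 = 1276.
The annual layer at the ice surface is 2008 CE, so the dust horizon dates to 2008 − 1276 = 732 CE.

732 CE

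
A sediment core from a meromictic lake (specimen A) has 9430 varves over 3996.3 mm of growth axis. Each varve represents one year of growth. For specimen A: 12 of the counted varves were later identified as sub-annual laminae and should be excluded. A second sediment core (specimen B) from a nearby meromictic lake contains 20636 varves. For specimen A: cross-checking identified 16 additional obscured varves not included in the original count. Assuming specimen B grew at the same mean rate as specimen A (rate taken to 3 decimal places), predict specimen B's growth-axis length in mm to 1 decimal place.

8749.7 mm

Specimen A: adjusted count: 9430 − 12 + 16 = 9434 varves.
A: 3996.3 mm over 9434 years gives 3996.3 / 9434 ≈ 0.424 mm/yr.
B's length ≈ 0.424 × 20636 = 8749.7 mm.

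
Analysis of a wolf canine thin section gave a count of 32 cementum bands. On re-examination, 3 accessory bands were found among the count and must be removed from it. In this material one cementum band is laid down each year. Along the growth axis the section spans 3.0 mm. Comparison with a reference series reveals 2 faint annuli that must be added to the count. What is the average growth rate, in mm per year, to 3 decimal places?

After corrections the count is 32 − 3 + 2 = 31 cementum bands.
Mean rate = 3.0 mm / 31 years ≈ 0.097 mm per year.

0.097 mm per year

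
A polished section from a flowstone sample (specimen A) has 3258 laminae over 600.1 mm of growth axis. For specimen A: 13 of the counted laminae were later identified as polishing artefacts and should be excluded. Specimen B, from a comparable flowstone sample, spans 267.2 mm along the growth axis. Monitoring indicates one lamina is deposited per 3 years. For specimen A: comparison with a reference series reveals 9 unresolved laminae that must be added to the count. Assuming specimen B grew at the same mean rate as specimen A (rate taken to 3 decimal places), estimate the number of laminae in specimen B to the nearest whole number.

1460 laminae

Specimen A: true lamina count = 3258 − 13 + 9 = 3254.
Specimen A: multiplying by 3 years per lamina: 3254 × 3 = 9762 years.
A: Extension rate ≈ 600.1 / 9762 = 0.061 mm per year.
B spans 267.2 / 0.061 = 4380.33 years; at 3 years per lamina that is 4380.33 / 3 ≈ 1460 laminae.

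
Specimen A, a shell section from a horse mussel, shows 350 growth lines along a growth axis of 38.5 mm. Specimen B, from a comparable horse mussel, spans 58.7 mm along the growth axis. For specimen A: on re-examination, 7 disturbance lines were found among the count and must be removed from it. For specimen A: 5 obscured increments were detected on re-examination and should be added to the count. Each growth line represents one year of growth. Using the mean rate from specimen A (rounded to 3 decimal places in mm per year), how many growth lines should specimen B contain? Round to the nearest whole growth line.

Specimen A: correcting the raw count gives 350 − 7 + 5 = 348 true growth lines.
A: Mean rate = 38.5 mm / 348 years ≈ 0.111 mm/yr.
B spans 58.7 / 0.111 = 528.83 years ≈ 529 growth lines.

529 growth lines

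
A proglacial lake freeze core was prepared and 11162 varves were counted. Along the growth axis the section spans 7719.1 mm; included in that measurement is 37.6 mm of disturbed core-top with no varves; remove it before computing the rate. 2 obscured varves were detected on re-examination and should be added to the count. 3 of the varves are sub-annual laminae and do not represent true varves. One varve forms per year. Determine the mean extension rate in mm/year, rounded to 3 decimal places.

0.688 mm/year

True varve count = 11162 − 3 + 2 = 11161.
The growth record spans 7719.1 − 37.6 = 7681.5 mm.
Extension rate ≈ 7681.5 / 11161 = 0.688 mm/year.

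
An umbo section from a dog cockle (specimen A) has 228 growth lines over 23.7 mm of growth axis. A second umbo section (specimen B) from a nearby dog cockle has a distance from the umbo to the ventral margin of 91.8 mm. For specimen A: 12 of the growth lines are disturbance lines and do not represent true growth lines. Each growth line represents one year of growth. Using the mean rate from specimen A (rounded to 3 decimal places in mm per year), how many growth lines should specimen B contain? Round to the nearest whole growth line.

835 growth lines

Specimen A: correcting the raw count gives 228 − 12 = 216 true growth lines.
A: Mean rate = 23.7 mm / 216 years ≈ 0.110 mm/yr.
B spans 91.8 / 0.110 = 834.55 years ≈ 835 growth lines.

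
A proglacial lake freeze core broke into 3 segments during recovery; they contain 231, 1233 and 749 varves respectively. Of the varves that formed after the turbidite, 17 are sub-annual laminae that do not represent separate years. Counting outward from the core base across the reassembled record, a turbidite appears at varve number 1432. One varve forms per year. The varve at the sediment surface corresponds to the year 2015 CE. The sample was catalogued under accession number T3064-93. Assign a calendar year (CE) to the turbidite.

1251 CE

Total varves = 231 + 1233 + 749 = 2213.
The turbidite sits at varve 1432 from the core base, so 2213 − 1432 = 781 varves formed after it.
Removing the 17 false varves leaves 781 − 17 = 764 true varves beyond the turbidite.
The varve at the sediment surface is 2015 CE, so the turbidite dates to 2015 − 764 = 1251 CE.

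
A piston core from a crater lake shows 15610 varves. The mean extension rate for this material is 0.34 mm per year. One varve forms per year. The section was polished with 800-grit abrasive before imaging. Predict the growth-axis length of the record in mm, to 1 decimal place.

15610 years of growth are recorded.
15610 years at 0.34 mm/year gives 0.34 × 15610 = 5307.4 mm.

5307.4 mm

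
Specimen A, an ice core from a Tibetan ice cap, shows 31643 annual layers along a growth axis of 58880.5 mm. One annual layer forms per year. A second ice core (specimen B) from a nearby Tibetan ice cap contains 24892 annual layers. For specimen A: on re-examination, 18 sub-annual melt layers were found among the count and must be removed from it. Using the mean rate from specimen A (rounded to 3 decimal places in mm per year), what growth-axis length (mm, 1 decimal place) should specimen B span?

46348.9 mm

Specimen A: correcting the raw count gives 31643 − 18 = 31625 true annual layers.
A: 58880.5 mm over 31625 years gives 58880.5 / 31625 ≈ 1.862 mm/year.
For B, 1.862 mm/year × 24892 years = 46348.9 mm.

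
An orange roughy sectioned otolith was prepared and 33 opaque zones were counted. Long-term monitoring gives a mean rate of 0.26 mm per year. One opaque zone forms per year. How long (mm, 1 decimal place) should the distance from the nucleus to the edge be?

33 years of growth are recorded.
Length ≈ 0.26 × 33 = 8.6 mm.

8.6 mm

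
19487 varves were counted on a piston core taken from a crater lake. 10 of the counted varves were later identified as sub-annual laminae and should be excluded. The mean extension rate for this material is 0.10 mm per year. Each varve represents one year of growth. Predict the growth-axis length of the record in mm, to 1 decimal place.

1947.7 mm

True varve count = 19487 − 10 = 19477.
Length ≈ 0.10 × 19477 = 1947.7 mm.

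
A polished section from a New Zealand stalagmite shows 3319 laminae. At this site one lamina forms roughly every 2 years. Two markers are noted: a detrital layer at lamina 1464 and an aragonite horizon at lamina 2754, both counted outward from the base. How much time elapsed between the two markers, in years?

2580 yr

The two markers are separated by 2754 − 1464 = 1290 laminae.
Multiplying by 2 years per lamina: 1290 × 2 = 2580 years.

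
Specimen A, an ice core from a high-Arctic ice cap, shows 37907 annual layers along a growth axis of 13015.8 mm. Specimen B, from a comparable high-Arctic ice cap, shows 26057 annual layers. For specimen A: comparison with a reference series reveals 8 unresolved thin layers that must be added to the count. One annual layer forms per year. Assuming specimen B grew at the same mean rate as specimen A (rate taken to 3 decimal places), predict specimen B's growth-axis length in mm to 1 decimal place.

8937.6 mm

Specimen A: adjusted count: 37907 + 8 = 37915 annual layers.
A: Extension rate ≈ 13015.8 / 37915 = 0.343 mm/yr.
Length of B = 0.343 × 26057 = 8937.6 mm.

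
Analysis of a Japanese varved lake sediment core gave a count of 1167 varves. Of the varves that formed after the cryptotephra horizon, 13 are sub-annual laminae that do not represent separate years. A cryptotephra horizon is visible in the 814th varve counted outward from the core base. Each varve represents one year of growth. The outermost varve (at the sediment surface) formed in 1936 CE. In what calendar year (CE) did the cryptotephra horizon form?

The cryptotephra horizon sits at varve 814 from the core base, so 1167 − 814 = 353 varves formed after it.
353 − 13 false = 340 true varves after the cryptotephra horizon.
1936 − 340 = 1596 CE.

1596 CE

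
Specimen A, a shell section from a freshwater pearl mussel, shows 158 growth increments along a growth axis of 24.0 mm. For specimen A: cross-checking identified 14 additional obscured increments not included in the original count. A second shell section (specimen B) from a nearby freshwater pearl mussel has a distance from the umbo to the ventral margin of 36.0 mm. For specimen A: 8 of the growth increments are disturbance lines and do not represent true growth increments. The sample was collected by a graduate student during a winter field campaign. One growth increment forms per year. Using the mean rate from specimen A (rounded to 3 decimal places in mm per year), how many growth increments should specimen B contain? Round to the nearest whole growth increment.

247 growth increments

Specimen A: after corrections the count is 158 − 8 + 14 = 164 growth increments.
A: Extension rate ≈ 24.0 / 164 = 0.146 mm/yr.
B spans 36.0 / 0.146 = 246.58 years ≈ 247 growth increments.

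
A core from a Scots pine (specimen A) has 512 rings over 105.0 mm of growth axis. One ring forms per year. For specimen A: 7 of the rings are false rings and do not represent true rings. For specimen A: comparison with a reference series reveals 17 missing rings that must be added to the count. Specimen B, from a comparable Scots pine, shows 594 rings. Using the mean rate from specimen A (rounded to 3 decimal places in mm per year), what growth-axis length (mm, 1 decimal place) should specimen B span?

119.4 mm

Specimen A: adjusted count: 512 − 7 + 17 = 522 rings.
A: Mean rate = 105.0 mm / 522 years ≈ 0.201 mm/yr.
Length of B = 0.201 × 594 = 119.4 mm.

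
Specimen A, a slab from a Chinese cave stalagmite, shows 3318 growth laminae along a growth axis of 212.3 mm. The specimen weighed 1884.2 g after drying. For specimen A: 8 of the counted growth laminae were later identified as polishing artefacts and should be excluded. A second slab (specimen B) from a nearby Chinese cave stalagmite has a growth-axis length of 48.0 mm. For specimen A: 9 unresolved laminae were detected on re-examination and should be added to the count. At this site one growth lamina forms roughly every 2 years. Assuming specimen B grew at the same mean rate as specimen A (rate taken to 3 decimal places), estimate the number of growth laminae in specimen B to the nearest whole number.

750 growth laminae

Specimen A: after corrections the count is 3318 − 8 + 9 = 3319 growth laminae.
Specimen A: 3319 growth laminae at 2 years each span 3319 × 2 = 6638 years.
A: Mean rate = 212.3 mm / 6638 years ≈ 0.032 mm/year.
Specimen B: 48.0 mm / 0.032 mm per year = 1500.00 years; at 2 years per growth lamina that is 1500.00 / 2 ≈ 750 growth laminae.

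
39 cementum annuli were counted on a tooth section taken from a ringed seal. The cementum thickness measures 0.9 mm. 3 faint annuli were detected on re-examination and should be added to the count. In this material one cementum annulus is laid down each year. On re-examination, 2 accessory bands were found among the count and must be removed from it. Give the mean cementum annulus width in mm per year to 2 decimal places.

Adjusted count: 39 − 2 + 3 = 40 cementum annuli.
0.9 mm over 40 years gives 0.9 / 40 ≈ 0.02 mm per year.

0.02 mm per year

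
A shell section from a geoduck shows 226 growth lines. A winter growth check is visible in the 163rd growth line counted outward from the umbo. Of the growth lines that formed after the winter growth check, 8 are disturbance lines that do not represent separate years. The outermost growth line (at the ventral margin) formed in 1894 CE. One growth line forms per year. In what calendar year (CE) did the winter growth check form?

226 − 163 = 63 growth lines lie beyond the winter growth check toward the ventral margin.
63 − 8 false = 55 true growth lines after the winter growth check.
1894 − 55 = 1839 CE.

1839 CE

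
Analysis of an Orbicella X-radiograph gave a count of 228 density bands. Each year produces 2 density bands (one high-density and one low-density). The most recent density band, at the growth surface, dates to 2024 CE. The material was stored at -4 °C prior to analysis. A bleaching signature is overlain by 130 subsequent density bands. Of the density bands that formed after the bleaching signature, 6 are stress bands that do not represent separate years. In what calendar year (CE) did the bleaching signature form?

130 density bands formed after the bleaching signature.
Excluding 6 false density bands: 130 − 6 = 124.
124 density bands at 2 per year is 124 / 2 = 62 years.
Counting back 62 years from 2024 CE places the bleaching signature in 2024 − 62 = 1962 CE.

1962 CE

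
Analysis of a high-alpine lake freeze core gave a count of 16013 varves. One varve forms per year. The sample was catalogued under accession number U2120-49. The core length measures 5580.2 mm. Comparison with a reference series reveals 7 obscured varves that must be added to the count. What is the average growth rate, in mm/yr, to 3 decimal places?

After corrections the count is 16013 + 7 = 16020 varves.
5580.2 mm over 16020 years gives 5580.2 / 16020 ≈ 0.348 mm/yr.

0.348 mm/yr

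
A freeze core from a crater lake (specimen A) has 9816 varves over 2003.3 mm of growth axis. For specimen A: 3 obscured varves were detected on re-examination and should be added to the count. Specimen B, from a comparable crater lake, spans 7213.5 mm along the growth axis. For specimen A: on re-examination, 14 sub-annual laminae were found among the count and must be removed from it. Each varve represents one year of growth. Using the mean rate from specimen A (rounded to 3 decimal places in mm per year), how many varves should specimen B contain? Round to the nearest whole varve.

35360 varves

Specimen A: true varve count = 9816 − 14 + 3 = 9805.
A: Mean rate = 2003.3 mm / 9805 years ≈ 0.204 mm/yr.
For B, 7213.5 / 0.204 = 35360.29 years ≈ 35360 varves.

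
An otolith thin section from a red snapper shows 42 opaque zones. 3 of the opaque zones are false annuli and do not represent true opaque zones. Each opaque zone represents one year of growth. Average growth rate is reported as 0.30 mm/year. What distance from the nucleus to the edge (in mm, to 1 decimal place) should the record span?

11.7 mm

Correcting the raw count gives 42 − 3 = 39 true opaque zones.
Predicted length = 0.30 mm/year × 39 years = 11.7 mm.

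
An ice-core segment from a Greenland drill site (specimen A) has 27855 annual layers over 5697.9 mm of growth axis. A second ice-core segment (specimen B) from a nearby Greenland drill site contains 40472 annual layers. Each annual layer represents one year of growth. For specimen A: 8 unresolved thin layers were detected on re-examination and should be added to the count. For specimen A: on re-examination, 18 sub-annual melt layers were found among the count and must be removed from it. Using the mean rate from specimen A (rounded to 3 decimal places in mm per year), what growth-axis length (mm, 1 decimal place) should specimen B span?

8296.8 mm

Specimen A: after corrections the count is 27855 − 18 + 8 = 27845 annual layers.
A: 5697.9 mm over 27845 years gives 5697.9 / 27845 ≈ 0.205 mm per year.
For B, 0.205 mm/year × 40472 years = 8296.8 mm.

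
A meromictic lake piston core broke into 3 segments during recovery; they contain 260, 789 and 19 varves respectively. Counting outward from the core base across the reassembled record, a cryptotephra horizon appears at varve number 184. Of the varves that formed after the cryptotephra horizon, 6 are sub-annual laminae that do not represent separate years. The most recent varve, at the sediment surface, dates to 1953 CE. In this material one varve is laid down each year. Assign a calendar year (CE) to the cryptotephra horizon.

Total varves = 260 + 789 + 19 = 1068.
Between varve 184 and the sediment surface there are 1068 − 184 = 884 varves.
884 − 6 false = 878 true varves after the cryptotephra horizon.
Counting back 878 years from 1953 CE places the cryptotephra horizon in 1953 − 878 = 1075 CE.

1075 CE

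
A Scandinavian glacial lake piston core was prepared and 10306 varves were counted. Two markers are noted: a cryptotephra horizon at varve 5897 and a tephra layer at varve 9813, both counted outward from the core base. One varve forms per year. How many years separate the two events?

The two markers are separated by 9813 − 5897 = 3916 varves.
One varve per year makes the interval 3916 years.

3916 years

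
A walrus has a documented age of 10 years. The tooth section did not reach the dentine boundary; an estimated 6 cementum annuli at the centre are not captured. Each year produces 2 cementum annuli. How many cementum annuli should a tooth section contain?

With 2 cementum annuli per year, 10 years would produce 10 × 2 = 20 cementum annuli.
Less the 6 uncaptured cementum annuli: 20 − 6 = 14.

14 cementum annuli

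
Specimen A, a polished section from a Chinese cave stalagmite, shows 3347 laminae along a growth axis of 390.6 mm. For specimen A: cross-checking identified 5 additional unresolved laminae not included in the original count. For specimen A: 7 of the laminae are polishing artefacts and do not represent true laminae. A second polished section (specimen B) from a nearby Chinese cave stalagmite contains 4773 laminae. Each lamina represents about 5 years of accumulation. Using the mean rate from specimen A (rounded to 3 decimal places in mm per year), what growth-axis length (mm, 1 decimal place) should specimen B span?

Specimen A: adjusted count: 3347 − 7 + 5 = 3345 laminae.
Specimen A: 3345 laminae at 5 years each span 3345 × 5 = 16725 years.
A: Extension rate ≈ 390.6 / 16725 = 0.023 mm per year.
Specimen B: at 5 years per lamina, 4773 × 5 = 23865 years. For B, 0.023 mm/year × 23865 years = 548.9 mm.

548.9 mm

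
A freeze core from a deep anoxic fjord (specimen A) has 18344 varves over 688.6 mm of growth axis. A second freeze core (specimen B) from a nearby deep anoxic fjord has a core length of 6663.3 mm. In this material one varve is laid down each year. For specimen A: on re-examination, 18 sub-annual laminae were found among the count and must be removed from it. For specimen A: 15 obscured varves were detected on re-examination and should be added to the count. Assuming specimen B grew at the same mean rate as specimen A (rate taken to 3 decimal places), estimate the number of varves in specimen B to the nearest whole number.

175350 varves

Specimen A: adjusted count: 18344 − 18 + 15 = 18341 varves.
A: Extension rate ≈ 688.6 / 18341 = 0.038 mm/yr.
B spans 6663.3 / 0.038 = 175350.00 years ≈ 175350 varves.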